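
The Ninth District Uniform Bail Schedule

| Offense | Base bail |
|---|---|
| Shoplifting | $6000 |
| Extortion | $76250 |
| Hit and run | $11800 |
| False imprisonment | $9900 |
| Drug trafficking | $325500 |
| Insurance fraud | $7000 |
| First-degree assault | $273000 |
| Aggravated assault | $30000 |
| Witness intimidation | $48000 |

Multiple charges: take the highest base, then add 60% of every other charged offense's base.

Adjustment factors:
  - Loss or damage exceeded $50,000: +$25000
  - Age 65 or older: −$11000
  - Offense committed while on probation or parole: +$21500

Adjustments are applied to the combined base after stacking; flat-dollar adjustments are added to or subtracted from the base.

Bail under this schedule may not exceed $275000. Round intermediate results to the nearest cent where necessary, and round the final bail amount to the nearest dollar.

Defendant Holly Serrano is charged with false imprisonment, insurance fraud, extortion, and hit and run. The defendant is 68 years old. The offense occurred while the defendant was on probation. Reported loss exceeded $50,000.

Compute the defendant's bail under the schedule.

Base amounts from the schedule: false imprisonment $9900; insurance fraud $7000; extortion $76250; hit and run $11800.
Stacking rule: highest base plus 60% of each additional charge. Highest is extortion at $76250. Additional: $9900 × 60% = $5940; $7000 × 60% = $4200; $11800 × 60% = $7080. Combined base = $76250 + $17220 = $93470.
Loss or damage exceeded $50,000 (+$25000 flat): $93470 + $25000 = $118470.
Age 65 or older (−$11000 flat): $118470 − $11000 = $107470.
Offense committed while on probation or parole (+$21500 flat): $107470 + $21500 = $128970.
$128970 is within the $275000 maximum.

$128970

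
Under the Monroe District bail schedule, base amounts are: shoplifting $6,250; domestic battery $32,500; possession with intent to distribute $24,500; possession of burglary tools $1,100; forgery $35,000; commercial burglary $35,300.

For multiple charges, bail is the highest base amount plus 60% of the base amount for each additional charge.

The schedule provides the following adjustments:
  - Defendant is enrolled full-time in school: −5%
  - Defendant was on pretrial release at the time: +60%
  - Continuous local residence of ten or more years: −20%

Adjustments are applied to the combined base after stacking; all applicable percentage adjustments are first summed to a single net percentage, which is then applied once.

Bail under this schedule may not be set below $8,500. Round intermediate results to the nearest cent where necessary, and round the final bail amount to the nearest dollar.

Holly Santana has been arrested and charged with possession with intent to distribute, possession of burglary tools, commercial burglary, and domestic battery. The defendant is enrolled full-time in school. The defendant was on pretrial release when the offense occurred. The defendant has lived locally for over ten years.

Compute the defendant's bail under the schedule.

Base amounts from the schedule: possession with intent to distribute $24,500; possession of burglary tools $1,100; commercial burglary $35,300; domestic battery $32,500.
Stacking rule: highest base plus 60% of each additional charge. Highest is commercial burglary at $35,300. Additional: $24,500 × 60% = $14,700; $1,100 × 60% = $660; $32,500 × 60% = $19,500. Combined base = $35,300 + $34,860 = $70,160.
Net percentage adjustment: −5% +60% −20% = +35%. $70,160 × 1.35 = $94,716.
$94,716 is at or above the $8,500 minimum.

$94,716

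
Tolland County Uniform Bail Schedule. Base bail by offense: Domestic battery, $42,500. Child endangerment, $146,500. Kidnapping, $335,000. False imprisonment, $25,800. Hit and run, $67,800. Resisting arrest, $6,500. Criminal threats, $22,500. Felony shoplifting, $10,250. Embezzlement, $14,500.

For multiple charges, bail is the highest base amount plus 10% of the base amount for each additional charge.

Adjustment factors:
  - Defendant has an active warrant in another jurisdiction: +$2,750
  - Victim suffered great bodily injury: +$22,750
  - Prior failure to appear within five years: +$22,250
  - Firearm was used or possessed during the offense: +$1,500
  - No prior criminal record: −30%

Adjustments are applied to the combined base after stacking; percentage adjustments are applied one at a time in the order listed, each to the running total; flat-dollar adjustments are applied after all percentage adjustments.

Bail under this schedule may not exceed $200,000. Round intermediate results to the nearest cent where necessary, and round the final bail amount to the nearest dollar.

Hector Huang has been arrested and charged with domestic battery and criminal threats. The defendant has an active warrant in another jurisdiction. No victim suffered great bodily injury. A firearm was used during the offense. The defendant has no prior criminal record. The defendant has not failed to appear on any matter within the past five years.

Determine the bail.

$35,575

Base amounts from the schedule: domestic battery $42,500; criminal threats $22,500.
Stacking rule: highest base plus 10% of each additional charge. Highest is domestic battery at $42,500. Additional: $22,500 × 10% = $2,250. Combined base = $42,500 + $2,250 = $44,750.
No prior criminal record (−30%): $44,750 × 0.7 = $31,325.
Defendant has an active warrant in another jurisdiction (+$2,750 flat): $31,325 + $2,750 = $34,075.
Firearm was used or possessed during the offense (+$1,500 flat): $34,075 + $1,500 = $35,575.
$35,575 is within the $200,000 maximum.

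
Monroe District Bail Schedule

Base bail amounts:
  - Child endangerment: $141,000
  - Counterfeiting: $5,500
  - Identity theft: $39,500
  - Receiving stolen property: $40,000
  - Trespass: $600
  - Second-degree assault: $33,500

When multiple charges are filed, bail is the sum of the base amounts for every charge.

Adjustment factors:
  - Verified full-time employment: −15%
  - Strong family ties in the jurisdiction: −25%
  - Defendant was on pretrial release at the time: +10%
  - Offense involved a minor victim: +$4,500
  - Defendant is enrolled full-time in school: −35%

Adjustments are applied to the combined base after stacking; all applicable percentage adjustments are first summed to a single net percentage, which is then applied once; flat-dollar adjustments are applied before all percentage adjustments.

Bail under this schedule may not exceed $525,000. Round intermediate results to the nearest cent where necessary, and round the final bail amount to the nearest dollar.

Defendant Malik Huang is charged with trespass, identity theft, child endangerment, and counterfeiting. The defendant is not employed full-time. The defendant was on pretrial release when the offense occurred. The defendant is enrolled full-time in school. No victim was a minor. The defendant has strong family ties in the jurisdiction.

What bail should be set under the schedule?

$93,300

Base amounts from the schedule: trespass $600; identity theft $39,500; child endangerment $141,000; counterfeiting $5,500.
Stacking rule: sum of all bases. $600 + $39,500 + $141,000 + $5,500 = $186,600.
Net percentage adjustment: −25% +10% −35% = −50%. $186,600 × 0.5 = $93,300.
$93,300 is within the $525,000 maximum.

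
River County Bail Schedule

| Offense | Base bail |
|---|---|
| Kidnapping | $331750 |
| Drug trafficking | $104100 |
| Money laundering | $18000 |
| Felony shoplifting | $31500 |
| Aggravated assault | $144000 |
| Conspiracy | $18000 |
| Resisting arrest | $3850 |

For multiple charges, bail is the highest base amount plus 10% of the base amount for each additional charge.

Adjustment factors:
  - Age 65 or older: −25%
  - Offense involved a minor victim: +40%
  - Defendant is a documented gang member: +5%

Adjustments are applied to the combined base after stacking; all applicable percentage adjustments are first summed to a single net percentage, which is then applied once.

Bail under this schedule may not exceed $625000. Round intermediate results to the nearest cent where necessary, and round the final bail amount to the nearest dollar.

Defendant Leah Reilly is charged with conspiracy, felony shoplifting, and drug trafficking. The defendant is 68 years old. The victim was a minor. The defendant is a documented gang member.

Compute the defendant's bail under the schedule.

Base amounts from the schedule: conspiracy $18000; felony shoplifting $31500; drug trafficking $104100.
Stacking rule: highest base plus 10% of each additional charge. Highest is drug trafficking at $104100. Additional: $18000 × 10% = $1800; $31500 × 10% = $3150. Combined base = $104100 + $4950 = $109050.
Net percentage adjustment: −25% +40% +5% = +20%. $109050 × 1.2 = $130860.
$130860 is within the $625000 maximum.

$130860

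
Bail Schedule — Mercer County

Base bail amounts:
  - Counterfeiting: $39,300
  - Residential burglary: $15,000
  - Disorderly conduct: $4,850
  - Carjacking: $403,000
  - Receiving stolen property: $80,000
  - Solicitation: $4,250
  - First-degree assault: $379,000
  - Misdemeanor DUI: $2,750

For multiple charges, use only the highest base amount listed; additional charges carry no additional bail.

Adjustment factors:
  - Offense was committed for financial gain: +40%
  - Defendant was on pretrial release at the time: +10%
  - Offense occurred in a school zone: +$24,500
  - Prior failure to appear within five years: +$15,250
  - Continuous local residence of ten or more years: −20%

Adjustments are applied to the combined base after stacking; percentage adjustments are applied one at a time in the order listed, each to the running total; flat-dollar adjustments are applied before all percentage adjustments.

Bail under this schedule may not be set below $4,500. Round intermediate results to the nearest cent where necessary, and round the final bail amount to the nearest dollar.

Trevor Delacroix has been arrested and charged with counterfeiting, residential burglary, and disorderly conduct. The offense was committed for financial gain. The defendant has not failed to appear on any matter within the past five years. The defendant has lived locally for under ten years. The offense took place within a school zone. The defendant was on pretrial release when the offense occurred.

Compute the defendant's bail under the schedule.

$98,252

Base amounts from the schedule: counterfeiting $39,300; residential burglary $15,000; disorderly conduct $4,850.
Stacking rule: use the highest base only. Highest is counterfeiting at $39,300. Combined base = $39,300.
Offense occurred in a school zone (+$24,500 flat): $39,300 + $24,500 = $63,800.
Offense was committed for financial gain (+40%): $63,800 × 1.4 = $89,320.
Defendant was on pretrial release at the time (+10%): $89,320 × 1.1 = $98,252.
$98,252 is at or above the $4,500 minimum.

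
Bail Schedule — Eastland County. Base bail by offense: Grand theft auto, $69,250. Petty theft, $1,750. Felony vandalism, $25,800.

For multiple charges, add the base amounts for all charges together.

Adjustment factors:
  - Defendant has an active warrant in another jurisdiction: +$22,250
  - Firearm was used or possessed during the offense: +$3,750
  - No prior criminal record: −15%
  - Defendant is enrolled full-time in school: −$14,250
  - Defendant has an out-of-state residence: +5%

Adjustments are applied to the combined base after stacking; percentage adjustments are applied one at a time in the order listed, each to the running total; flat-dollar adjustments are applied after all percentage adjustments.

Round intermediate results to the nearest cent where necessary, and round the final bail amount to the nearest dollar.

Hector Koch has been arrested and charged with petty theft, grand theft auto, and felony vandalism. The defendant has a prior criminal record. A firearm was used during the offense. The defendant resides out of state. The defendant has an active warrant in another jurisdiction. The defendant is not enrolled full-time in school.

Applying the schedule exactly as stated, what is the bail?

Base amounts from the schedule: petty theft $1,750; grand theft auto $69,250; felony vandalism $25,800.
Stacking rule: sum of all bases. $1,750 + $69,250 + $25,800 = $96,800.
Defendant has an out-of-state residence (+5%): $96,800 × 1.05 = $101,640.
Defendant has an active warrant in another jurisdiction (+$22,250 flat): $101,640 + $22,250 = $123,890.
Firearm was used or possessed during the offense (+$3,750 flat): $123,890 + $3,750 = $127,640.

$127,640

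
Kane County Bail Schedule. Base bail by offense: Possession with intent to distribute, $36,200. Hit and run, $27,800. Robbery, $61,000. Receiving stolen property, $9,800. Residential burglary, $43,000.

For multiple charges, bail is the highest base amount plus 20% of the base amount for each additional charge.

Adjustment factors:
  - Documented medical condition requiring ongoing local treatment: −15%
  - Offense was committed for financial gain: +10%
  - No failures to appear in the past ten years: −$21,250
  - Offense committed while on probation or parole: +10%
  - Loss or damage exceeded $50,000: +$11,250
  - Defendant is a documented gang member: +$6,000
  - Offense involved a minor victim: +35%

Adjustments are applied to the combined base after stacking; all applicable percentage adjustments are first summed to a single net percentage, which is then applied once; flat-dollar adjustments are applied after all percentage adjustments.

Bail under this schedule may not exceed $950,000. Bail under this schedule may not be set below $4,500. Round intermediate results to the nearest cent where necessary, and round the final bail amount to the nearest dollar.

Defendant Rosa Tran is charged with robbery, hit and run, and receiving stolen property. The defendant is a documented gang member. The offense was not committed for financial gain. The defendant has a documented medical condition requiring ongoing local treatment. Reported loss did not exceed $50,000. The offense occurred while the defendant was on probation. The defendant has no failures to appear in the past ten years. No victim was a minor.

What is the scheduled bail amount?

$49,844

Base amounts from the schedule: robbery $61,000; hit and run $27,800; receiving stolen property $9,800.
Stacking rule: highest base plus 20% of each additional charge. Highest is robbery at $61,000. Additional: $27,800 × 20% = $5,560; $9,800 × 20% = $1,960. Combined base = $61,000 + $7,520 = $68,520.
Net percentage adjustment: −15% +10% = −5%. $68,520 × 0.95 = $65,094.
No failures to appear in the past ten years (−$21,250 flat): $65,094 − $21,250 = $43,844.
Defendant is a documented gang member (+$6,000 flat): $43,844 + $6,000 = $49,844.
$49,844 is within the $950,000 maximum.
$49,844 is at or above the $4,500 minimum.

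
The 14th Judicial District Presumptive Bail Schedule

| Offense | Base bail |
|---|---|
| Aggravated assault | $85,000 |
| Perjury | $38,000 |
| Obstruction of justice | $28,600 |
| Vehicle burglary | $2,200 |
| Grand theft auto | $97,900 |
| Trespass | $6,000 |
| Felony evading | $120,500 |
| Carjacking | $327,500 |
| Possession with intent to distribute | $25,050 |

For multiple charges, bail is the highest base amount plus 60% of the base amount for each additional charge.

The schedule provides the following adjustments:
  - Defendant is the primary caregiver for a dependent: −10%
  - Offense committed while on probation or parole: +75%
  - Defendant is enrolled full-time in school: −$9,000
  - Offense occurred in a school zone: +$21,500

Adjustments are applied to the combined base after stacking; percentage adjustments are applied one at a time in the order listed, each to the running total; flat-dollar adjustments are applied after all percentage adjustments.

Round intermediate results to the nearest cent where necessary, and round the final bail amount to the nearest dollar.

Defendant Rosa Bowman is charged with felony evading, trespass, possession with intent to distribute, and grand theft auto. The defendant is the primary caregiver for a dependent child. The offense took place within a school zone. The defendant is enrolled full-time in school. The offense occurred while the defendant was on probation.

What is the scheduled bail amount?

Base amounts from the schedule: felony evading $120,500; trespass $6,000; possession with intent to distribute $25,050; grand theft auto $97,900.
Stacking rule: highest base plus 60% of each additional charge. Highest is felony evading at $120,500. Additional: $6,000 × 60% = $3,600; $25,050 × 60% = $15,030; $97,900 × 60% = $58,740. Combined base = $120,500 + $77,370 = $197,870.
Defendant is the primary caregiver for a dependent (−10%): $197,870 × 0.9 = $178,083.
Offense committed while on probation or parole (+75%): $178,083 × 1.75 = $311,645.25.
Defendant is enrolled full-time in school (−$9,000 flat): $311,645.25 − $9,000 = $302,645.25.
Offense occurred in a school zone (+$21,500 flat): $302,645.25 + $21,500 = $324,145.25.
Rounded to the nearest dollar: $324,145.

$324,145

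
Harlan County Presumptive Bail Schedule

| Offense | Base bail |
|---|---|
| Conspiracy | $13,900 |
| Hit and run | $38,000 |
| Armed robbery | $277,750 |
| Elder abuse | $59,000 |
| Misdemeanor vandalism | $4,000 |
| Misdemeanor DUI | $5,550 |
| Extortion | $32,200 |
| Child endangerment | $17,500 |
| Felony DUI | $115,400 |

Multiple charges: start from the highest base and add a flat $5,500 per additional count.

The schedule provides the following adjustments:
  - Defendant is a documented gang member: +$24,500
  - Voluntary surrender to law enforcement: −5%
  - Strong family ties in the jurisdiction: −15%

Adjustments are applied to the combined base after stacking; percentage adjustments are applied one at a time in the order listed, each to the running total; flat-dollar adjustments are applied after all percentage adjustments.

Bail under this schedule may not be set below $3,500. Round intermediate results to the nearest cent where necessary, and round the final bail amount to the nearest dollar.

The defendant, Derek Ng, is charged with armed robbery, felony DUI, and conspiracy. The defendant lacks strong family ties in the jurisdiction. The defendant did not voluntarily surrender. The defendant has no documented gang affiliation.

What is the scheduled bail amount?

Base amounts from the schedule: armed robbery $277,750; felony DUI $115,400; conspiracy $13,900.
Stacking rule: highest base plus $5,500 per additional charge. Highest is armed robbery at $277,750; 2 additional charges → +$11,000. Combined base = $288,750.
No adjustment factors apply to this defendant.
$288,750 is at or above the $3,500 minimum.

$288,750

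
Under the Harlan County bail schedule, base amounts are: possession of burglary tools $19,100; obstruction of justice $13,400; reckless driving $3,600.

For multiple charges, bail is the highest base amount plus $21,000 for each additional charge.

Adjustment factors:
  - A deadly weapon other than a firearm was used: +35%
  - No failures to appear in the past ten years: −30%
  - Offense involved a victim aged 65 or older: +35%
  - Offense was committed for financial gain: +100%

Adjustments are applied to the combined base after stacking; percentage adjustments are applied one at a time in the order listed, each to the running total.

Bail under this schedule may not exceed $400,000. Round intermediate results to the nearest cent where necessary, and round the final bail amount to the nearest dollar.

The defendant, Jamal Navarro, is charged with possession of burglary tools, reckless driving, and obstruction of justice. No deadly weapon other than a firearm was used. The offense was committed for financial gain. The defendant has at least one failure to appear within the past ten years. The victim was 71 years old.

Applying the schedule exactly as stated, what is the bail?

$164,970

Base amounts from the schedule: possession of burglary tools $19,100; reckless driving $3,600; obstruction of justice $13,400.
Stacking rule: highest base plus $21,000 per additional charge. Highest is possession of burglary tools at $19,100; 2 additional charges → +$42,000. Combined base = $61,100.
Offense involved a victim aged 65 or older (+35%): $61,100 × 1.35 = $82,485.
Offense was committed for financial gain (+100%): $82,485 × 2 = $164,970.
$164,970 is within the $400,000 maximum.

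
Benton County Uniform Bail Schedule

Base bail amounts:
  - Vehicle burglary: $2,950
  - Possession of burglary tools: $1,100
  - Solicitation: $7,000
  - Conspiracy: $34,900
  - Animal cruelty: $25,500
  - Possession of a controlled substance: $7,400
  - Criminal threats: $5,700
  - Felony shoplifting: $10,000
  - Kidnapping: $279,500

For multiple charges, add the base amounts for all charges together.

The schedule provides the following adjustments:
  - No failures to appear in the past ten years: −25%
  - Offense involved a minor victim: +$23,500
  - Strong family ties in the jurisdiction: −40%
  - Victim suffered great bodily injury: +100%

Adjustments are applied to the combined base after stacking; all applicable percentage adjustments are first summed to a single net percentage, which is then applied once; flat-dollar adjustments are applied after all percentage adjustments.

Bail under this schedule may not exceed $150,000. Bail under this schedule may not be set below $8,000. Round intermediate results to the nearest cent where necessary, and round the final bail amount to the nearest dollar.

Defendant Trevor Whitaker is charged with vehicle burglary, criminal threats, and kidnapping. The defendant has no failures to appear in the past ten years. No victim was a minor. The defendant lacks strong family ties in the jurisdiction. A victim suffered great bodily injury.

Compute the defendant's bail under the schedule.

Base amounts from the schedule: vehicle burglary $2,950; criminal threats $5,700; kidnapping $279,500.
Stacking rule: sum of all bases. $2,950 + $5,700 + $279,500 = $288,150.
Net percentage adjustment: −25% +100% = +75%. $288,150 × 1.75 = $504,262.50.
Result $504,262.50 exceeds the maximum of $150,000; bail is capped at $150,000.
$150,000 is at or above the $8,000 minimum.

$150,000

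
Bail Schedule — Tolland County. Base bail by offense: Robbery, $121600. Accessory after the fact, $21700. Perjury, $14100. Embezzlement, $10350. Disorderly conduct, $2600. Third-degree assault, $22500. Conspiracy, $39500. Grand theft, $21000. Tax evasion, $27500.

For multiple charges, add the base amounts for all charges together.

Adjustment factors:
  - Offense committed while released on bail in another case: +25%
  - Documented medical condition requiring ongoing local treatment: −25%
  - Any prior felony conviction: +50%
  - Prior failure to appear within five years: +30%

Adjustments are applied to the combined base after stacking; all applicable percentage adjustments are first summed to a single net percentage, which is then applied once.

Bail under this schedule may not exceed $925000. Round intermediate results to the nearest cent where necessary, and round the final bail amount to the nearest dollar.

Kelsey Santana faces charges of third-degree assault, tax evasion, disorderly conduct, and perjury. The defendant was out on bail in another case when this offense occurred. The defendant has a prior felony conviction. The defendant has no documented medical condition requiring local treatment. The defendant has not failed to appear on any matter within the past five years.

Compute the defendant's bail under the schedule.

Base amounts from the schedule: third-degree assault $22500; tax evasion $27500; disorderly conduct $2600; perjury $14100.
Stacking rule: sum of all bases. $22500 + $27500 + $2600 + $14100 = $66700.
Net percentage adjustment: +25% +50% = +75%. $66700 × 1.75 = $116725.
$116725 is within the $925000 maximum.

$116725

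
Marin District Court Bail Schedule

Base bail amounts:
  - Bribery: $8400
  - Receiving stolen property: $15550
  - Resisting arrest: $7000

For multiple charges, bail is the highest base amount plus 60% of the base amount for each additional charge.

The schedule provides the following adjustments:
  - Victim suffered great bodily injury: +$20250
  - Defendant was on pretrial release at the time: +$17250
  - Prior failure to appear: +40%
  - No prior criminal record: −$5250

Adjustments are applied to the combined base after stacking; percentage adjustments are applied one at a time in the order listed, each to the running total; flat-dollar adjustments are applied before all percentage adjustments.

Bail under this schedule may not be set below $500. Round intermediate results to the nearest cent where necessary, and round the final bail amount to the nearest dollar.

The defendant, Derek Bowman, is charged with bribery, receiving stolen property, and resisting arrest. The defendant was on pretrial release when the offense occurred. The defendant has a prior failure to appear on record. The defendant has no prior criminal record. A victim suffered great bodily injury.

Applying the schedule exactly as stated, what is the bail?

Base amounts from the schedule: bribery $8400; receiving stolen property $15550; resisting arrest $7000.
Stacking rule: highest base plus 60% of each additional charge. Highest is receiving stolen property at $15550. Additional: $8400 × 60% = $5040; $7000 × 60% = $4200. Combined base = $15550 + $9240 = $24790.
Victim suffered great bodily injury (+$20250 flat): $24790 + $20250 = $45040.
Defendant was on pretrial release at the time (+$17250 flat): $45040 + $17250 = $62290.
No prior criminal record (−$5250 flat): $62290 − $5250 = $57040.
Prior failure to appear (+40%): $57040 × 1.4 = $79856.
$79856 is at or above the $500 minimum.

$79856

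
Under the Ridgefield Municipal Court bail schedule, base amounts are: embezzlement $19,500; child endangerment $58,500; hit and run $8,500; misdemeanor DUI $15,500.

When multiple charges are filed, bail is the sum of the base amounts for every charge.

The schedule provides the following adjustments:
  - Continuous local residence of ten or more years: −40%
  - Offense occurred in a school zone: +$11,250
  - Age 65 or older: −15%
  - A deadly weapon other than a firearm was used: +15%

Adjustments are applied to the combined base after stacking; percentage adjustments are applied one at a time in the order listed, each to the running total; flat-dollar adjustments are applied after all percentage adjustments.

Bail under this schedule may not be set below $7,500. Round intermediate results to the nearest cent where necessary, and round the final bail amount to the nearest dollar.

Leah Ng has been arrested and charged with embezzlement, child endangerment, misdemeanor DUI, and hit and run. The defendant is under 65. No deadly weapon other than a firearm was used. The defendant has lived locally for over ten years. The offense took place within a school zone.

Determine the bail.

$72,450

Base amounts from the schedule: embezzlement $19,500; child endangerment $58,500; misdemeanor DUI $15,500; hit and run $8,500.
Stacking rule: sum of all bases. $19,500 + $58,500 + $15,500 + $8,500 = $102,000.
Continuous local residence of ten or more years (−40%): $102,000 × 0.6 = $61,200.
Offense occurred in a school zone (+$11,250 flat): $61,200 + $11,250 = $72,450.
$72,450 is at or above the $7,500 minimum.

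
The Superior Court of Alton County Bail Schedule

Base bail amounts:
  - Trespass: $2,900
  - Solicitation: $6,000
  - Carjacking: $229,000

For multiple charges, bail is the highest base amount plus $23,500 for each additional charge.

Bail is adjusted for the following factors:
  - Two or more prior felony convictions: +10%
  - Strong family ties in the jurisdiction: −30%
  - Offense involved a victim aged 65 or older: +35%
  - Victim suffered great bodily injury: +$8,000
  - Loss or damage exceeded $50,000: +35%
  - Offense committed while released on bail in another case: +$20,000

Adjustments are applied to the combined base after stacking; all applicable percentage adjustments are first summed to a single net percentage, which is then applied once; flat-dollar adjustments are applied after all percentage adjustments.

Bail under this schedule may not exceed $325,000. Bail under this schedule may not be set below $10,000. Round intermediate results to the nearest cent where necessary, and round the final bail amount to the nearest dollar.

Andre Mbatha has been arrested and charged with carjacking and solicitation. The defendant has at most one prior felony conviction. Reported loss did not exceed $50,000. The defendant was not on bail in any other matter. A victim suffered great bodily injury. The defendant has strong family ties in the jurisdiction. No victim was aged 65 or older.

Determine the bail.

Base amounts from the schedule: carjacking $229,000; solicitation $6,000.
Stacking rule: highest base plus $23,500 per additional charge. Highest is carjacking at $229,000; 1 additional charge → +$23,500. Combined base = $252,500.
Strong family ties in the jurisdiction (−30%): $252,500 × 0.7 = $176,750.
Victim suffered great bodily injury (+$8,000 flat): $176,750 + $8,000 = $184,750.
$184,750 is within the $325,000 maximum.
$184,750 is at or above the $10,000 minimum.

$184,750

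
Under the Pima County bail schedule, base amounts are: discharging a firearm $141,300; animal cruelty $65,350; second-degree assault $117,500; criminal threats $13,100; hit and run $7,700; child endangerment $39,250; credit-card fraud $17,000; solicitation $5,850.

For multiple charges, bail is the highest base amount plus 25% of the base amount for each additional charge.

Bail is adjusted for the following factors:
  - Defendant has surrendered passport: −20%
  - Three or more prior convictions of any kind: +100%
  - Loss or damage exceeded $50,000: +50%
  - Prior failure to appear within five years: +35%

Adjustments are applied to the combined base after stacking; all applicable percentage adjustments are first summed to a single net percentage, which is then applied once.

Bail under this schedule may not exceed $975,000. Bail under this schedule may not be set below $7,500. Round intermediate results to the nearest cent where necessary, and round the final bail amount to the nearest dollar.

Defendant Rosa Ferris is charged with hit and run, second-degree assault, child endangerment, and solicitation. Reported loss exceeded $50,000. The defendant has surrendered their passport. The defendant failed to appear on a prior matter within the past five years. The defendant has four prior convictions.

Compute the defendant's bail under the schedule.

$346,355

Base amounts from the schedule: hit and run $7,700; second-degree assault $117,500; child endangerment $39,250; solicitation $5,850.
Stacking rule: highest base plus 25% of each additional charge. Highest is second-degree assault at $117,500. Additional: $7,700 × 25% = $1,925; $39,250 × 25% = $9,812.50; $5,850 × 25% = $1,462.50. Combined base = $117,500 + $13,200 = $130,700.
Net percentage adjustment: −20% +100% +50% +35% = +165%. $130,700 × 2.65 = $346,355.
$346,355 is within the $975,000 maximum.
$346,355 is at or above the $7,500 minimum.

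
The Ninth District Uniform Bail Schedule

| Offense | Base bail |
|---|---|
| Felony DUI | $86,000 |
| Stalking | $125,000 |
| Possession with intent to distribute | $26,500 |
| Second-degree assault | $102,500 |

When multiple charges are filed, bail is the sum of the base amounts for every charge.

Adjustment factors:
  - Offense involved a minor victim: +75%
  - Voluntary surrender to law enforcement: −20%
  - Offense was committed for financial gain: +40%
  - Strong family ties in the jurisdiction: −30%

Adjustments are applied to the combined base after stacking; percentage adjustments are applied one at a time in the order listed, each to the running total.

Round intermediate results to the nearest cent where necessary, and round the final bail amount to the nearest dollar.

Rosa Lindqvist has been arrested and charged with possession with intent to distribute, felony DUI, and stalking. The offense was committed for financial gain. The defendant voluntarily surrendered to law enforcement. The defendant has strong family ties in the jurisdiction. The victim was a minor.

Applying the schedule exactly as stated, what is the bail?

Base amounts from the schedule: possession with intent to distribute $26,500; felony DUI $86,000; stalking $125,000.
Stacking rule: sum of all bases. $26,500 + $86,000 + $125,000 = $237,500.
Offense involved a minor victim (+75%): $237,500 × 1.75 = $415,625.
Voluntary surrender to law enforcement (−20%): $415,625 × 0.8 = $332,500.
Offense was committed for financial gain (+40%): $332,500 × 1.4 = $465,500.
Strong family ties in the jurisdiction (−30%): $465,500 × 0.7 = $325,850.

$325,850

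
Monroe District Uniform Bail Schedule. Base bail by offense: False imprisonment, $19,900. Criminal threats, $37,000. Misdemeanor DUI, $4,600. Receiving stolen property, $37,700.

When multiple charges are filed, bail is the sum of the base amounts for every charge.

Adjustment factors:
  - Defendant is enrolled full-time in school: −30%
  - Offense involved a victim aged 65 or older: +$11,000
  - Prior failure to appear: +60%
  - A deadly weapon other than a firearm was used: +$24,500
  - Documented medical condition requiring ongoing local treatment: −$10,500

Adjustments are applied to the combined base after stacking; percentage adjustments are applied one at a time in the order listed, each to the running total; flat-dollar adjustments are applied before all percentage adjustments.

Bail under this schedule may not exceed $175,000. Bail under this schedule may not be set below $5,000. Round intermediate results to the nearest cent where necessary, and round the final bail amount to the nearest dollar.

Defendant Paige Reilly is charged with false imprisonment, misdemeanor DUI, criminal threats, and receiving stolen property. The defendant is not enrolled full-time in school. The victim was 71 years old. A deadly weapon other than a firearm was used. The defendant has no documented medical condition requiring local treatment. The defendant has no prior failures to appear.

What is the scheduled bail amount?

Base amounts from the schedule: false imprisonment $19,900; misdemeanor DUI $4,600; criminal threats $37,000; receiving stolen property $37,700.
Stacking rule: sum of all bases. $19,900 + $4,600 + $37,000 + $37,700 = $99,200.
Offense involved a victim aged 65 or older (+$11,000 flat): $99,200 + $11,000 = $110,200.
A deadly weapon other than a firearm was used (+$24,500 flat): $110,200 + $24,500 = $134,700.
$134,700 is within the $175,000 maximum.
$134,700 is at or above the $5,000 minimum.

$134,700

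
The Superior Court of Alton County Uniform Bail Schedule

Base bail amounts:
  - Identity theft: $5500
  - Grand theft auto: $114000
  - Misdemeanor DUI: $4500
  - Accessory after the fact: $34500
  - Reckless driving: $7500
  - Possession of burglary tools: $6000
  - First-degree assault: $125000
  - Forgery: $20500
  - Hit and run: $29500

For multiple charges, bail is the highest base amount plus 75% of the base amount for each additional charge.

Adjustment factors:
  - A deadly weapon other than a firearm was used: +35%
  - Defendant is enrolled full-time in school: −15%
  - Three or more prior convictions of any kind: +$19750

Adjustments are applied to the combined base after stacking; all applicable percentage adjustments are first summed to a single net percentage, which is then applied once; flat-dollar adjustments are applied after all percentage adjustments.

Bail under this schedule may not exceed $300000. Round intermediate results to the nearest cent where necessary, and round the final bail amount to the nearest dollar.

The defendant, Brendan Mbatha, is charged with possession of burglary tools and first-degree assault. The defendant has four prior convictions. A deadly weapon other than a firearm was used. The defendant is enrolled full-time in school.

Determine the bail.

Base amounts from the schedule: possession of burglary tools $6000; first-degree assault $125000.
Stacking rule: highest base plus 75% of each additional charge. Highest is first-degree assault at $125000. Additional: $6000 × 75% = $4500. Combined base = $125000 + $4500 = $129500.
Net percentage adjustment: +35% −15% = +20%. $129500 × 1.2 = $155400.
Three or more prior convictions of any kind (+$19750 flat): $155400 + $19750 = $175150.
$175150 is within the $300000 maximum.

$175150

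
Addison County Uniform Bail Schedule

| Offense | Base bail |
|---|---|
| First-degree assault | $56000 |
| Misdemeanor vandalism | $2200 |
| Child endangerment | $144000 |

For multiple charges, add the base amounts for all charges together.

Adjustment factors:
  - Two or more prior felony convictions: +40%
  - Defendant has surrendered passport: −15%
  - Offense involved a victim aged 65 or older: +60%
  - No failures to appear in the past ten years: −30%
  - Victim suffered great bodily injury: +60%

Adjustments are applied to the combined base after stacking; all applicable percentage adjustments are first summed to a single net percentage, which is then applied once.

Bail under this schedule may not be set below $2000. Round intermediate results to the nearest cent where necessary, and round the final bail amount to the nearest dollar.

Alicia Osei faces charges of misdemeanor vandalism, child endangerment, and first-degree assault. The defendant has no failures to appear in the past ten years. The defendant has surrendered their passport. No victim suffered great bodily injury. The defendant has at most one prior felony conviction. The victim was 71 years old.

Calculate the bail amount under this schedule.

Base amounts from the schedule: misdemeanor vandalism $2200; child endangerment $144000; first-degree assault $56000.
Stacking rule: sum of all bases. $2200 + $144000 + $56000 = $202200.
Net percentage adjustment: −15% +60% −30% = +15%. $202200 × 1.15 = $232530.
$232530 is at or above the $2000 minimum.

$232530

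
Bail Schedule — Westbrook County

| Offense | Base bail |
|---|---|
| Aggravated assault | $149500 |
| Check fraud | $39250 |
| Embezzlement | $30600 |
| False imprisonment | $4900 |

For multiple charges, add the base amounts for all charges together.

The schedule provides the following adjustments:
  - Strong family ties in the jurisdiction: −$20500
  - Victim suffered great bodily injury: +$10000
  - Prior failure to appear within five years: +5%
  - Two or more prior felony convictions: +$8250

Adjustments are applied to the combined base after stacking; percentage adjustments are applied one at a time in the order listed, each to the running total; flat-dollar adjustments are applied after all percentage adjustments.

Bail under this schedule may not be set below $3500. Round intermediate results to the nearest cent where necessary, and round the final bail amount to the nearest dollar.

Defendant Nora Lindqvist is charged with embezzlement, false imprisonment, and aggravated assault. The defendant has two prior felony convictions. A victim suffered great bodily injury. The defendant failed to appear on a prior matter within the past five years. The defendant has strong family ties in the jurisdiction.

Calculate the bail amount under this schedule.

$192000

Base amounts from the schedule: embezzlement $30600; false imprisonment $4900; aggravated assault $149500.
Stacking rule: sum of all bases. $30600 + $4900 + $149500 = $185000.
Prior failure to appear within five years (+5%): $185000 × 1.05 = $194250.
Strong family ties in the jurisdiction (−$20500 flat): $194250 − $20500 = $173750.
Victim suffered great bodily injury (+$10000 flat): $173750 + $10000 = $183750.
Two or more prior felony convictions (+$8250 flat): $183750 + $8250 = $192000.
$192000 is at or above the $3500 minimum.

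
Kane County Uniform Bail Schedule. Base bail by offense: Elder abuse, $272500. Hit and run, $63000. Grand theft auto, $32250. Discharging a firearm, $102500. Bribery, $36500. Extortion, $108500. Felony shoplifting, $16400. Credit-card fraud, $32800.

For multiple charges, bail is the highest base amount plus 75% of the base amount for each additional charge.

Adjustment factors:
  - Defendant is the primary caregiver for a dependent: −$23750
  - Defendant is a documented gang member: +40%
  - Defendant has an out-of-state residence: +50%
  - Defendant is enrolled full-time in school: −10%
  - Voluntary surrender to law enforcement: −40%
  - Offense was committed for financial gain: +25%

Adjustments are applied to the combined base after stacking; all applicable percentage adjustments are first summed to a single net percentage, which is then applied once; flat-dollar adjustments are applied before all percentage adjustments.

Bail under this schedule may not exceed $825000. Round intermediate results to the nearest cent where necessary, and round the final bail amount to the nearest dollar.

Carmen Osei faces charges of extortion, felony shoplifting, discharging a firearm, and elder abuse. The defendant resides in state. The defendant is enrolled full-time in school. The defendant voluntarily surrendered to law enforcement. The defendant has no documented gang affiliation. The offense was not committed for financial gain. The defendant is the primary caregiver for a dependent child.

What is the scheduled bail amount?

$209650

Base amounts from the schedule: extortion $108500; felony shoplifting $16400; discharging a firearm $102500; elder abuse $272500.
Stacking rule: highest base plus 75% of each additional charge. Highest is elder abuse at $272500. Additional: $108500 × 75% = $81375; $16400 × 75% = $12300; $102500 × 75% = $76875. Combined base = $272500 + $170550 = $443050.
Defendant is the primary caregiver for a dependent (−$23750 flat): $443050 − $23750 = $419300.
Net percentage adjustment: −10% −40% = −50%. $419300 × 0.5 = $209650.
$209650 is within the $825000 maximum.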